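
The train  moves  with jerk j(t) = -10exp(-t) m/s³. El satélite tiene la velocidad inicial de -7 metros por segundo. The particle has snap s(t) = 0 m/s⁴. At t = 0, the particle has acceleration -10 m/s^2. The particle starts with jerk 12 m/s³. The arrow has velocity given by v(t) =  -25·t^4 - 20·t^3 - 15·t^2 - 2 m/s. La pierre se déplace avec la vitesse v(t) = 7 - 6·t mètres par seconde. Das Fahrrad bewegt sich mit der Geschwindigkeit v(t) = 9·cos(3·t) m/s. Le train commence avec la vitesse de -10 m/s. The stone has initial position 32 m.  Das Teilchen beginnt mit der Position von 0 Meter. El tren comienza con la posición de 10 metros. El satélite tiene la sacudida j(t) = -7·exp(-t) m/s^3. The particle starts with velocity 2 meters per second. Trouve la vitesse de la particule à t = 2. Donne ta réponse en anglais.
To solve this, we need to take 3 integrals of our snap equation s(t) = 0. Taking ∫s(t)dt and applying j(0) = 12, we find j(t) = 12. Finding the antiderivative of j(t) and using a(0) = -10: a(t) = 12·t - 10. Finding the antiderivative of a(t) and using v(0) = 2: v(t) = 6·t^2 - 10·t + 2. From the given velocity equation v(t) = 6·t^2 - 10·t + 2, we substitute t = 2 to get v = 6.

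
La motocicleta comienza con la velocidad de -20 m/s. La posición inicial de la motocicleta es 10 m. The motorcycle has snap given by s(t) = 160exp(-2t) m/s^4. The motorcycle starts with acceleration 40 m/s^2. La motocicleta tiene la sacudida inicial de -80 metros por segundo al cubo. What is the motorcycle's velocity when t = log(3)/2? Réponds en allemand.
Ausgehend von dem Snap s(t) = 160·exp(-2·t), nehmen wir 3 Stammfunktionen. Die Stammfunktion von dem Snap, mit j(0) = -80, ergibt den Ruck: j(t) = -80·exp(-2·t). Durch Integration von dem Ruck und Verwendung der Anfangsbedingung a(0) = 40, erhalten wir a(t) = 40·exp(-2·t). Mit ∫a(t)dt und Anwendung von v(0) = -20, finden wir v(t) = -20·exp(-2·t). Mit v(t) = -20·exp(-2·t) und Einsetzen von t = log(3)/2, finden wir v = -20/3.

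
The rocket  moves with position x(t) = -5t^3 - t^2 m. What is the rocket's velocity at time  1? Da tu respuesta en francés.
Pour résoudre ceci, nous devons prendre 1 dérivée de notre équation de la position x(t) = -5·t^3 - t^2. En dérivant la position, nous obtenons la vitesse: v(t) = -15·t^2 - 2·t. En utilisant v(t) = -15·t^2 - 2·t et en substituant t = 1, nous trouvons v = -17.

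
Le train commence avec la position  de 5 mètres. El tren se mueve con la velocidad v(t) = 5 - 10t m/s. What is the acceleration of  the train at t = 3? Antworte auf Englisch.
We must differentiate our velocity equation v(t) = 5 - 10·t 1 time. Taking d/dt of v(t), we find a(t) = -10. We have acceleration a(t) = -10. Substituting t = 3: a(3) = -10.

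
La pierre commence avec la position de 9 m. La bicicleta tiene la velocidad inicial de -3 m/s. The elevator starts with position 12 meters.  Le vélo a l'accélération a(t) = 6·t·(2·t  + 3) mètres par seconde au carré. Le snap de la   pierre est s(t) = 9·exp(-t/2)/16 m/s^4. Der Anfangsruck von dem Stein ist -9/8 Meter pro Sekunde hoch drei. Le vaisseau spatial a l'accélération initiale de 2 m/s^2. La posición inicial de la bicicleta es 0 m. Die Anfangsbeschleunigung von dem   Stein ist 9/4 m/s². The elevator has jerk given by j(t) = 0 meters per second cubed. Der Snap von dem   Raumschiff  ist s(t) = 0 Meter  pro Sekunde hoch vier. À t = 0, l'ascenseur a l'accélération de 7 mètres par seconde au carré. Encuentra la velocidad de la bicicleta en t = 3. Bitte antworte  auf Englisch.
To find the answer, we compute 1 integral of a(t) = 6·t·(2·t + 3). Integrating acceleration and using the initial condition v(0) = -3, we get v(t) = 4·t^3 + 9·t^2 - 3. From the given velocity equation v(t) = 4·t^3 + 9·t^2 - 3, we substitute t = 3 to get v = 186.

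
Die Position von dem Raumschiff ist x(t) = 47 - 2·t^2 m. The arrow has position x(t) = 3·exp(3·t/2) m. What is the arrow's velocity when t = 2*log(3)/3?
To solve this, we need to take 1 derivative of our position equation x(t) = 3·exp(3·t/2). Differentiating position, we get velocity: v(t) = 9·exp(3·t/2)/2. Using v(t) = 9·exp(3·t/2)/2 and substituting t = 2*log(3)/3, we find v = 27/2.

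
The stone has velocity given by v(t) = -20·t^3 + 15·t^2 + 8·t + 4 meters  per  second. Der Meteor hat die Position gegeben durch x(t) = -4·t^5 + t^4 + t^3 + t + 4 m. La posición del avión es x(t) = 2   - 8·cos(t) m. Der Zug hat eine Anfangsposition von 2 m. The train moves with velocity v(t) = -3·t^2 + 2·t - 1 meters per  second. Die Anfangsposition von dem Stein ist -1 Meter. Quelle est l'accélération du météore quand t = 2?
Pour résoudre ceci, nous devons prendre 2 dérivées de notre équation de la position x(t) = -4·t^5 + t^4 + t^3 + t + 4. En dérivant la position, nous obtenons la vitesse: v(t) = -20·t^4 + 4·t^3 + 3·t^2 + 1. La dérivée de la vitesse donne l'accélération: a(t) = -80·t^3 + 12·t^2 + 6·t. De l'équation de l'accélération a(t) = -80·t^3 + 12·t^2 + 6·t, nous substituons t = 2 pour obtenir a = -580.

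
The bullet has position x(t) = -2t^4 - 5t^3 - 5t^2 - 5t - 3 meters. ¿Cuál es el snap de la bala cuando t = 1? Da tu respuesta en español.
Partiendo de la posición x(t) = -2·t^4 - 5·t^3 - 5·t^2 - 5·t - 3, tomamos 4 derivadas. Tomando d/dt de x(t), encontramos v(t) = -8·t^3 - 15·t^2 - 10·t - 5. La derivada de la velocidad da la aceleración: a(t) = -24·t^2 - 30·t - 10. Tomando d/dt de a(t), encontramos j(t) = -48·t - 30. Tomando d/dt de j(t), encontramos s(t) = -48. Usando s(t) = -48 y sustituyendo t = 1, encontramos s = -48.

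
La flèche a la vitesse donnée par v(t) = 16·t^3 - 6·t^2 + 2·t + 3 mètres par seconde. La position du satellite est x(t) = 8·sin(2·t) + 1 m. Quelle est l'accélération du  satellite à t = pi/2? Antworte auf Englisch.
We must differentiate our position equation x(t) = 8·sin(2·t) + 1 2 times. Taking d/dt of x(t), we find v(t) = 16·cos(2·t). Differentiating velocity, we get acceleration: a(t) = -32·sin(2·t). From the given acceleration equation a(t) = -32·sin(2·t), we substitute t = pi/2 to get a = 0.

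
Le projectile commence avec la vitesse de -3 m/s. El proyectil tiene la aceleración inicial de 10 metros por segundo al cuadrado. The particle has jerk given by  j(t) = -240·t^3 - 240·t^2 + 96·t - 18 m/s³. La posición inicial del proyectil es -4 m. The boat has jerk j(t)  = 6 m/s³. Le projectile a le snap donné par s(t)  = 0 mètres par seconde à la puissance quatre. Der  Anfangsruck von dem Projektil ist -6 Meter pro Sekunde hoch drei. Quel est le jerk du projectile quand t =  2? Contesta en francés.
Nous devons trouver la primitive de notre équation du snap s(t) = 0 1 fois. En prenant ∫s(t)dt et en appliquant j(0) = -6, nous trouvons j(t) = -6. En utilisant j(t) = -6 et en substituant t = 2, nous trouvons j = -6.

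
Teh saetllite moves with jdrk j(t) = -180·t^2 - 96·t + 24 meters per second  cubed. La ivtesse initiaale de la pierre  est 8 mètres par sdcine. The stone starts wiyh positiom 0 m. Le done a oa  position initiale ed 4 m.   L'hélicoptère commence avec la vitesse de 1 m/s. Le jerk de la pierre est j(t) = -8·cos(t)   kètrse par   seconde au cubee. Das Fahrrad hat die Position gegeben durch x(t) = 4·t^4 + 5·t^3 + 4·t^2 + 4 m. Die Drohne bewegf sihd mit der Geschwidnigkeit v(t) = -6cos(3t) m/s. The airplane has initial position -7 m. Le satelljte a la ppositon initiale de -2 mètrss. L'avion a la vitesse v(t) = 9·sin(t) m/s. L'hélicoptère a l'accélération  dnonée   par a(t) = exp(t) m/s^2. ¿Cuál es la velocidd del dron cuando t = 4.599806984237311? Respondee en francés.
Nous avons la vitesse v(t) = -6·cos(3·t). En substituant t = 4.599806984237311: v(4.599806984237311) = -1.98816760125750.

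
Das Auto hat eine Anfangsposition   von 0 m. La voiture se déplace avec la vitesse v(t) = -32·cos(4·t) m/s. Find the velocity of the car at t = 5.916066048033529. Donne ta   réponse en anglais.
From the given velocity equation v(t) = -32·cos(4·t), we substitute t = 5.916066048033529 to get v = -3.26850718370670.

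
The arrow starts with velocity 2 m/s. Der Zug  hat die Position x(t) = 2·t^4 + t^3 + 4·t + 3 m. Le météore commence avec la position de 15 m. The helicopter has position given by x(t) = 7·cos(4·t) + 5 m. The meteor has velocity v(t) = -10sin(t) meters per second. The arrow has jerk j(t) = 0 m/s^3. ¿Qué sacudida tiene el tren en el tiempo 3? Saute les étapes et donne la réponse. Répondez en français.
À t = 3, j = 150.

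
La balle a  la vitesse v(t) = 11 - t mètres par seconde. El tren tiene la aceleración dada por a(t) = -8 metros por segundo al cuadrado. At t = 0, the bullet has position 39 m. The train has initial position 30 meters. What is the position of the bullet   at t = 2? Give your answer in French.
En partant de la vitesse v(t) = 11 - t, nous prenons 1 intégrale. L'intégrale de la vitesse, avec x(0) = 39, donne la position: x(t) = -t^2/2 + 11·t + 39. En utilisant x(t) = -t^2/2 + 11·t + 39 et en substituant t = 2, nous trouvons x = 59.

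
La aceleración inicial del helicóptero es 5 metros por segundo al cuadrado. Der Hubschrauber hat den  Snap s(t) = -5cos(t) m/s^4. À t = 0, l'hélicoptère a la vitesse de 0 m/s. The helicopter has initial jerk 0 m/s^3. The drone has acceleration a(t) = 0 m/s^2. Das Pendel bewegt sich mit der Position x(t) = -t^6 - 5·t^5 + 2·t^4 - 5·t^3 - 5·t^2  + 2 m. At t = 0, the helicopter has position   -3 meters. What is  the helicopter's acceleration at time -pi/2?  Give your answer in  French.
Nous devons trouver l'intégrale de notre équation du snap s(t) = -5·cos(t) 2 fois. En prenant ∫s(t)dt et en appliquant j(0) = 0, nous trouvons j(t) = -5·sin(t). L'intégrale du jerk est l'accélération. En utilisant a(0) = 5, nous obtenons a(t) = 5·cos(t). De l'équation de l'accélération a(t) = 5·cos(t), nous substituons t = -pi/2 pour obtenir a = 0.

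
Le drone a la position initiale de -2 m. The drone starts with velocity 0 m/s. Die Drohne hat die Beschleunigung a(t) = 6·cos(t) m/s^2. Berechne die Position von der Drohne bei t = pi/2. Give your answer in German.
Um dies zu lösen, müssen wir 2 Integrale unserer Gleichung für die Beschleunigung a(t) = 6·cos(t) finden. Durch Integration von der Beschleunigung und Verwendung der Anfangsbedingung v(0) = 0, erhalten wir v(t) = 6·sin(t). Das Integral von der Geschwindigkeit ist die Position. Mit x(0) = -2 erhalten wir x(t) = 4 - 6·cos(t). Aus der Gleichung für die Position x(t) = 4 - 6·cos(t), setzen wir t = pi/2 ein und erhalten x = 4.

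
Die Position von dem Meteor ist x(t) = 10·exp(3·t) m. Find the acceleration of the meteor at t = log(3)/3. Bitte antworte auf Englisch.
We must differentiate our position equation x(t) = 10·exp(3·t) 2 times. The derivative of position gives velocity: v(t) = 30·exp(3·t). Taking d/dt of v(t), we find a(t) = 90·exp(3·t). We have acceleration a(t) = 90·exp(3·t). Substituting t = log(3)/3: a(log(3)/3) = 270.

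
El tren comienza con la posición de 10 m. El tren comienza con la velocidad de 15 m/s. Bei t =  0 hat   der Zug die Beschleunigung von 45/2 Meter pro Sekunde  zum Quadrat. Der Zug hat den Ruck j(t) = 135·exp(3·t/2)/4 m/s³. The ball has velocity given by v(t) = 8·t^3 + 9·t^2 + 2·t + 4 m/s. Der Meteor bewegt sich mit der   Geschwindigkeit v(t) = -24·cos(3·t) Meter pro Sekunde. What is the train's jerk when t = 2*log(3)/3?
Using j(t) = 135·exp(3·t/2)/4 and substituting t = 2*log(3)/3, we find j = 405/4.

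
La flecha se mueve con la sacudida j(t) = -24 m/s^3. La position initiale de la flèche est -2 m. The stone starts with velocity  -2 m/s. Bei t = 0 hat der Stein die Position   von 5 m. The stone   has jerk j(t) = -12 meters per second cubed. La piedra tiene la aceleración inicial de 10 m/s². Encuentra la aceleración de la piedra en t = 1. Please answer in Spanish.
Debemos encontrar la integral de nuestra ecuación de la sacudida j(t) = -12 1 vez. La integral de la sacudida es la aceleración. Usando a(0) = 10, obtenemos a(t) = 10 - 12·t. De la ecuación de la aceleración a(t) = 10 - 12·t, sustituimos t = 1 para obtener a = -2.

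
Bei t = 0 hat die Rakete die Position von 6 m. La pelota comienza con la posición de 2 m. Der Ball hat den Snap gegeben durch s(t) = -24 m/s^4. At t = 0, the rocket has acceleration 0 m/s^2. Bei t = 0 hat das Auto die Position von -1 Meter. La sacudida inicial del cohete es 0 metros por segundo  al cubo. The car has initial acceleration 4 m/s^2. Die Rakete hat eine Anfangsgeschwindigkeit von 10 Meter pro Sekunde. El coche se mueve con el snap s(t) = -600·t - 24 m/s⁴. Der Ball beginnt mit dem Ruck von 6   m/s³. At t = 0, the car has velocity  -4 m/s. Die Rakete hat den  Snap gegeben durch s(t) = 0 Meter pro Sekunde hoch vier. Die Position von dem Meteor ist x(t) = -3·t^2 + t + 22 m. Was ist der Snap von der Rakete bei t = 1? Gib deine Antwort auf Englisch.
From the given snap equation s(t) = 0, we substitute t = 1 to get s = 0.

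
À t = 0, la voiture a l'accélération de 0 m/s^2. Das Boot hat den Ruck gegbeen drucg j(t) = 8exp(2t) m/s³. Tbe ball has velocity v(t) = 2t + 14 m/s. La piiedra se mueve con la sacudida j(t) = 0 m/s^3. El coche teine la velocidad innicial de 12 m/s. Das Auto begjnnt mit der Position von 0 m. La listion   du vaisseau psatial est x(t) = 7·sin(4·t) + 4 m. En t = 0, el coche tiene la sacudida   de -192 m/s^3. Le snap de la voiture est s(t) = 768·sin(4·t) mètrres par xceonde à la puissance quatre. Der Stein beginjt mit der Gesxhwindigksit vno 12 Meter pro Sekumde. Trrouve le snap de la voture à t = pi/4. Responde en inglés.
Using s(t) = 768·sin(4·t) and substituting t = pi/4, we find s = 0.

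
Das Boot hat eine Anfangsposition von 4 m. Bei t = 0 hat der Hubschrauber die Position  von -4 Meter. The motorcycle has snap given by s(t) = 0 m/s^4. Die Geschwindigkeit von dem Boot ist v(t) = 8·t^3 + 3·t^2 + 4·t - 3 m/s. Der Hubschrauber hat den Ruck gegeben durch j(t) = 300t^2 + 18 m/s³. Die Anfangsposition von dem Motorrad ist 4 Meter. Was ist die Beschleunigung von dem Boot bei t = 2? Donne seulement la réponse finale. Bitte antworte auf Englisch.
The answer is 112.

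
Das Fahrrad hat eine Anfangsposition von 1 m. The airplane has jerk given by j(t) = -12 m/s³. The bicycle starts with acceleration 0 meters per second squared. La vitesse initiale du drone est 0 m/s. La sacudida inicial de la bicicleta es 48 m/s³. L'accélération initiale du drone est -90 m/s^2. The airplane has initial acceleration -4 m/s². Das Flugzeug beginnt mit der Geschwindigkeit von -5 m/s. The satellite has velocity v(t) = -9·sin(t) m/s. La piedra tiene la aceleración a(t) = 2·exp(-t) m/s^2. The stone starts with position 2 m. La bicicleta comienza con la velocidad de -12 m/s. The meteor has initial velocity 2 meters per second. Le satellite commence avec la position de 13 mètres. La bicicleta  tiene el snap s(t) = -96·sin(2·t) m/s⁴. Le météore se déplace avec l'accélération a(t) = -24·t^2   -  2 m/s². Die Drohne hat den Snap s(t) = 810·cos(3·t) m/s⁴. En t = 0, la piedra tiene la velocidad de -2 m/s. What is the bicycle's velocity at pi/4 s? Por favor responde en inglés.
We need to integrate our snap equation s(t) = -96·sin(2·t) 3 times. Integrating snap and using the initial condition j(0) = 48, we get j(t) = 48·cos(2·t). Integrating jerk and using the initial condition a(0) = 0, we get a(t) = 24·sin(2·t). The integral of acceleration, with v(0) = -12, gives velocity: v(t) = -12·cos(2·t). From the given velocity equation v(t) = -12·cos(2·t), we substitute t = pi/4 to get v = 0.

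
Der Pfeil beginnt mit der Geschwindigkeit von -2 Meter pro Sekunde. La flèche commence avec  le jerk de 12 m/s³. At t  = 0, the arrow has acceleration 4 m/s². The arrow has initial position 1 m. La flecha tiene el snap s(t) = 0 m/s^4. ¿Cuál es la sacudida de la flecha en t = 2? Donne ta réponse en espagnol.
Necesitamos integrar nuestra ecuación del snap s(t) = 0 1 vez. La integral del snap, con j(0) = 12, da la sacudida: j(t) = 12. Usando j(t) = 12 y sustituyendo t = 2, encontramos j = 12.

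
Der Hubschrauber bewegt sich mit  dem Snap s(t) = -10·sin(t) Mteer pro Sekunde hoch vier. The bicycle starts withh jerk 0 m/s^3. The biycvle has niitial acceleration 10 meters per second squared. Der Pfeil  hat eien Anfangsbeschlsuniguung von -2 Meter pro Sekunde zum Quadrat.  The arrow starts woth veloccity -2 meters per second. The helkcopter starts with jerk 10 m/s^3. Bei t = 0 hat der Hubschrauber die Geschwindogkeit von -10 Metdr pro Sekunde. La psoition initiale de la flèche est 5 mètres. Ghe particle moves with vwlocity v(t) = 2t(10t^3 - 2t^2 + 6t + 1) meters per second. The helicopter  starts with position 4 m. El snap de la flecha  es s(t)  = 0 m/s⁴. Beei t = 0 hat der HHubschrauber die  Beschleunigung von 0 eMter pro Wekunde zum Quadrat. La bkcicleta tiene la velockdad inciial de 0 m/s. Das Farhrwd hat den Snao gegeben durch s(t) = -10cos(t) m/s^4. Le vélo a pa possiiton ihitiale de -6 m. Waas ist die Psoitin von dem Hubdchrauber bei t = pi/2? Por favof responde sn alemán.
Ausgehend von dem Snap s(t) = -10·sin(t), nehmen wir 4 Integrale. Durch Integration von dem Snap und Verwendung der Anfangsbedingung j(0) = 10, erhalten wir j(t) = 10·cos(t). Mit ∫j(t)dt und Anwendung von a(0) = 0, finden wir a(t) = 10·sin(t). Die Stammfunktion von der Beschleunigung, mit v(0) = -10, ergibt die Geschwindigkeit: v(t) = -10·cos(t). Die Stammfunktion von der Geschwindigkeit, mit x(0) = 4, ergibt die Position: x(t) = 4 - 10·sin(t). Wir haben die Position x(t) = 4 - 10·sin(t). Durch Einsetzen von t = pi/2: x(pi/2) = -6.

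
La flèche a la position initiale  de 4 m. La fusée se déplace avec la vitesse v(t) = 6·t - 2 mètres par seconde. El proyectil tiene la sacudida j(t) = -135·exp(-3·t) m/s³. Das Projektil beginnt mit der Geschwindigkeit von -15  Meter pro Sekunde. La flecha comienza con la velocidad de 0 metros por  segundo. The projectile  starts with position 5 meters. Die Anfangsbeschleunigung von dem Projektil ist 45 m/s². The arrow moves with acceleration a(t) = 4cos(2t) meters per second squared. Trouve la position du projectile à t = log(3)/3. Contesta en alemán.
Wir müssen das Integral unserer Gleichung für den Ruck j(t) = -135·exp(-3·t) 3-mal finden. Mit ∫j(t)dt und Anwendung von a(0) = 45, finden wir a(t) = 45·exp(-3·t). Das Integral von der Beschleunigung ist die Geschwindigkeit. Mit v(0) = -15 erhalten wir v(t) = -15·exp(-3·t). Durch Integration von der Geschwindigkeit und Verwendung der Anfangsbedingung x(0) = 5, erhalten wir x(t) = 5·exp(-3·t). Wir haben die Position x(t) = 5·exp(-3·t). Durch Einsetzen von t = log(3)/3: x(log(3)/3) = 5/3.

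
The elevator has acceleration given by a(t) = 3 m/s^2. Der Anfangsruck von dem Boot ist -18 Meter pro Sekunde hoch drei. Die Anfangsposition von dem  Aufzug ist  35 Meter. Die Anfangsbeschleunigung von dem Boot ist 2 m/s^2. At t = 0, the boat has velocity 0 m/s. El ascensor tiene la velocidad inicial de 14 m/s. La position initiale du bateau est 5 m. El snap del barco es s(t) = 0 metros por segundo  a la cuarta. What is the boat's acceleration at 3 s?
We must find the integral of our snap equation s(t) = 0 2 times. The integral of snap, with j(0) = -18, gives jerk: j(t) = -18. The integral of jerk is acceleration. Using a(0) = 2, we get a(t) = 2 - 18·t. We have acceleration a(t) = 2 - 18·t. Substituting t = 3: a(3) = -52.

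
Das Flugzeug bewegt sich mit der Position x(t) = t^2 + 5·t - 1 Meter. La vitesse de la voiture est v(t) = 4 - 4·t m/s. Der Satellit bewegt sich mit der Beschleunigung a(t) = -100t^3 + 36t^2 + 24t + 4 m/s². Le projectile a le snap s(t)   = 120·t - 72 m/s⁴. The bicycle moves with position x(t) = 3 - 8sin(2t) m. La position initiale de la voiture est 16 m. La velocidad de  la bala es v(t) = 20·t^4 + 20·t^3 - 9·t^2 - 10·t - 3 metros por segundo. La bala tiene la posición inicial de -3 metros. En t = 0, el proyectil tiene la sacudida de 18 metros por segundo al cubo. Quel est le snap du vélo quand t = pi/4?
En partant de la position x(t) = 3 - 8·sin(2·t), nous prenons 4 dérivées. En dérivant la position, nous obtenons la vitesse: v(t) = -16·cos(2·t). La dérivée de la vitesse donne l'accélération: a(t) = 32·sin(2·t). En prenant d/dt de a(t), nous trouvons j(t) = 64·cos(2·t). En dérivant le jerk, nous obtenons le snap: s(t) = -128·sin(2·t). En utilisant s(t) = -128·sin(2·t) et en substituant t = pi/4, nous trouvons s = -128.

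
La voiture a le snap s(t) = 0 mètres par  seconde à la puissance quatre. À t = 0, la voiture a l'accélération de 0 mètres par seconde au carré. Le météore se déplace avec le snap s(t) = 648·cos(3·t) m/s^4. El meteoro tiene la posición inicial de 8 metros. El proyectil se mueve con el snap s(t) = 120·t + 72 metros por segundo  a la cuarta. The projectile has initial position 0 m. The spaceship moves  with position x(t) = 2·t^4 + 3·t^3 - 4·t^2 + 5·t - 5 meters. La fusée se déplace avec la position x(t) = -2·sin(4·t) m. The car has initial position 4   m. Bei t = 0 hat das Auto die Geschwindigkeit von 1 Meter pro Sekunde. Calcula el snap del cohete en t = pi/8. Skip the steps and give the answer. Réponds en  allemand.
Bei t = pi/8, s = -512.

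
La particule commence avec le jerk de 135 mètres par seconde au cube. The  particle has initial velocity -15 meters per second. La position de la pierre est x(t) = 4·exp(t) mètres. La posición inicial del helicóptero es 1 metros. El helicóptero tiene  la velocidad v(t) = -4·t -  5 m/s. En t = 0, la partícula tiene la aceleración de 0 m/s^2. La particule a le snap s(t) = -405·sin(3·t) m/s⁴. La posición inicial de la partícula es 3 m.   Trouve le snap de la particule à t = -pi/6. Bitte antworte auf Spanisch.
Tenemos el snap s(t) = -405·sin(3·t). Sustituyendo t = -pi/6: s(-pi/6) = 405.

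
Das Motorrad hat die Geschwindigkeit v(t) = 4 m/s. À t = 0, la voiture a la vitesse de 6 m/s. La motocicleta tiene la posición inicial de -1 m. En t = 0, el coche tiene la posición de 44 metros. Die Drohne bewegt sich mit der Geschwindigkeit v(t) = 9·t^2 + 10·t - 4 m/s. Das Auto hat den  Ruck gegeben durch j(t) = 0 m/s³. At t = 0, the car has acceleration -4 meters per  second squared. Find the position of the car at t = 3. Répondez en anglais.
To solve this, we need to take 3 integrals of our jerk equation j(t) = 0. Taking ∫j(t)dt and applying a(0) = -4, we find a(t) = -4. Finding the integral of a(t) and using v(0) = 6: v(t) = 6 - 4·t. The integral of velocity is position. Using x(0) = 44, we get x(t) = -2·t^2 + 6·t + 44. Using x(t) = -2·t^2 + 6·t + 44 and substituting t = 3, we find x = 44.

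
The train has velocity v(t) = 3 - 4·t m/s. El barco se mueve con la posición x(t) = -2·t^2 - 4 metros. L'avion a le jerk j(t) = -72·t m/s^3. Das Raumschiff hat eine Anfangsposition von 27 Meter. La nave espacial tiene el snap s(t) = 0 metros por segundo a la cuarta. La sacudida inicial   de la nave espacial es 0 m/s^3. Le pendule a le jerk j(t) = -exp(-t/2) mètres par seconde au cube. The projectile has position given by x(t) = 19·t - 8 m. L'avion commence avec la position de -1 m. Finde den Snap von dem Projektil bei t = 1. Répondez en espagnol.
Debemos derivar nuestra ecuación de la posición x(t) = 19·t - 8 4 veces. Derivando la posición, obtenemos la velocidad: v(t) = 19. Derivando la velocidad, obtenemos la aceleración: a(t) = 0. Derivando la aceleración, obtenemos la sacudida: j(t) = 0. Tomando d/dt de j(t), encontramos s(t) = 0. Tenemos el snap s(t) = 0. Sustituyendo t = 1: s(1) = 0.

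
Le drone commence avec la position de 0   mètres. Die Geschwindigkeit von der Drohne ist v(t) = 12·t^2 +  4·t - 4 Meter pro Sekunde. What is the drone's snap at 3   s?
We must differentiate our velocity equation v(t) = 12·t^2 + 4·t - 4 3 times. Differentiating velocity, we get acceleration: a(t) = 24·t + 4. Taking d/dt of a(t), we find j(t) = 24. The derivative of jerk gives snap: s(t) = 0. From the given snap equation s(t) = 0, we substitute t = 3 to get s = 0.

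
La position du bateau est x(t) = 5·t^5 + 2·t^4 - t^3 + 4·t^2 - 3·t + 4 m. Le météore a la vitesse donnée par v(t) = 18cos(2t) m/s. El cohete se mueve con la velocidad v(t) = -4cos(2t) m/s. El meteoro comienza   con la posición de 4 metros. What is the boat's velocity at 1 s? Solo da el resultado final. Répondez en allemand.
Die Geschwindigkeit bei t = 1 ist v = 35.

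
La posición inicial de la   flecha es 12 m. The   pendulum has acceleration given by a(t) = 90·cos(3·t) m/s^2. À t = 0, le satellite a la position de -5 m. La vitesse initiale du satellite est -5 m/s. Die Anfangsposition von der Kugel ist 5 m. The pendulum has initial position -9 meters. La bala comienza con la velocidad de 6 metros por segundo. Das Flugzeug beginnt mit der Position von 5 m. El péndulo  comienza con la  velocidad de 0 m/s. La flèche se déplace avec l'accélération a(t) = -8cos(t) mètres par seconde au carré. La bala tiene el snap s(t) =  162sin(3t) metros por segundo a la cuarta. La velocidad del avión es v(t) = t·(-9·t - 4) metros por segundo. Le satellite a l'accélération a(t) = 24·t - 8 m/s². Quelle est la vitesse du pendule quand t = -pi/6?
Pour résoudre ceci, nous devons prendre 1 primitive de notre équation de l'accélération a(t) = 90·cos(3·t). L'intégrale de l'accélération, avec v(0) = 0, donne la vitesse: v(t) = 30·sin(3·t). De l'équation de la vitesse v(t) = 30·sin(3·t), nous substituons t = -pi/6 pour obtenir v = -30.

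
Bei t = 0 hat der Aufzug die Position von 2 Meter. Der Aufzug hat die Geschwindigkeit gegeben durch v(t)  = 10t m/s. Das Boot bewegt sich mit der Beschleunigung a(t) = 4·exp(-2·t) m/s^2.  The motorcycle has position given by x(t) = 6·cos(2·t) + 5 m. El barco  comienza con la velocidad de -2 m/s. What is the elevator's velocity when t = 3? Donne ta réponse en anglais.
From the given velocity equation v(t) = 10·t, we substitute t = 3 to get v = 30.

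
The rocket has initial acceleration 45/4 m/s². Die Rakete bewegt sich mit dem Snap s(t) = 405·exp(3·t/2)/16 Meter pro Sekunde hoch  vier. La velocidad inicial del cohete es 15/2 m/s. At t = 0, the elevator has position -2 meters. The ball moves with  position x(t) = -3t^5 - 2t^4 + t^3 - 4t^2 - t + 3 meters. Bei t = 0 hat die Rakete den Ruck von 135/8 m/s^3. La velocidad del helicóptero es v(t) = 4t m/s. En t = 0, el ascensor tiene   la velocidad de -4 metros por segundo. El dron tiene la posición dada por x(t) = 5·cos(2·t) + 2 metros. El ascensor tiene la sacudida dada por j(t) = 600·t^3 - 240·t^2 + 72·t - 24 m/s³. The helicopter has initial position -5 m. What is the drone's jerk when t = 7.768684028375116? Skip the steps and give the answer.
The answer is 6.79075800617083.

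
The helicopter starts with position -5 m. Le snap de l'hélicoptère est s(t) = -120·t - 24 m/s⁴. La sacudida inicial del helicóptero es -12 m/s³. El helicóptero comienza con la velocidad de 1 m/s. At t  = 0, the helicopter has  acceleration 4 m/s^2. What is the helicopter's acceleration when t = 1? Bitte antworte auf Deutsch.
Um dies zu lösen, müssen wir 2 Integrale unserer Gleichung für den Snap s(t) = -120·t - 24 finden. Mit ∫s(t)dt und Anwendung von j(0) = -12, finden wir j(t) = -60·t^2 - 24·t - 12. Mit ∫j(t)dt und Anwendung von a(0) = 4, finden wir a(t) = -20·t^3 - 12·t^2 - 12·t + 4. Mit a(t) = -20·t^3 - 12·t^2 - 12·t + 4 und Einsetzen von t = 1, finden wir a = -40.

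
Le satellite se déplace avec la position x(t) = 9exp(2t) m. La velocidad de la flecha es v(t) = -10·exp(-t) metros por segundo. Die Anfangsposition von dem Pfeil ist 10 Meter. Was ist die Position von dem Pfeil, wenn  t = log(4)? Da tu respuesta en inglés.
To solve this, we need to take 1 integral of our velocity equation v(t) = -10·exp(-t). Finding the antiderivative of v(t) and using x(0) = 10: x(t) = 10·exp(-t). We have position x(t) = 10·exp(-t). Substituting t = log(4): x(log(4)) = 5/2.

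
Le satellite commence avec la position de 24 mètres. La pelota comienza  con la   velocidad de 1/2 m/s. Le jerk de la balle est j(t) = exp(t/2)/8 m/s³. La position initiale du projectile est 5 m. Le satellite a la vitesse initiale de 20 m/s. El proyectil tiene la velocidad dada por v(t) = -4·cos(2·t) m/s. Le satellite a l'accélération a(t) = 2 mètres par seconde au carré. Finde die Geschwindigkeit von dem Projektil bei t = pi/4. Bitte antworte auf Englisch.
We have velocity v(t) = -4·cos(2·t). Substituting t = pi/4: v(pi/4) = 0.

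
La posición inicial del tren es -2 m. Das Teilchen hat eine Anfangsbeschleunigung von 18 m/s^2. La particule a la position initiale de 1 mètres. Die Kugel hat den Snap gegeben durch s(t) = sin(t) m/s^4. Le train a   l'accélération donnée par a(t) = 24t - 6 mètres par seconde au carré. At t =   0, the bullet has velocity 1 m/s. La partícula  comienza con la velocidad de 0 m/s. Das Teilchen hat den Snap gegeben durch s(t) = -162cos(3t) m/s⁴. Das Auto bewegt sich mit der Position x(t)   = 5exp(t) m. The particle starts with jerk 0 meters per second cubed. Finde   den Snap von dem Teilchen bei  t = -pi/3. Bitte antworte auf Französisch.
Nous avons le snap s(t) = -162·cos(3·t). En substituant t = -pi/3: s(-pi/3) = 162.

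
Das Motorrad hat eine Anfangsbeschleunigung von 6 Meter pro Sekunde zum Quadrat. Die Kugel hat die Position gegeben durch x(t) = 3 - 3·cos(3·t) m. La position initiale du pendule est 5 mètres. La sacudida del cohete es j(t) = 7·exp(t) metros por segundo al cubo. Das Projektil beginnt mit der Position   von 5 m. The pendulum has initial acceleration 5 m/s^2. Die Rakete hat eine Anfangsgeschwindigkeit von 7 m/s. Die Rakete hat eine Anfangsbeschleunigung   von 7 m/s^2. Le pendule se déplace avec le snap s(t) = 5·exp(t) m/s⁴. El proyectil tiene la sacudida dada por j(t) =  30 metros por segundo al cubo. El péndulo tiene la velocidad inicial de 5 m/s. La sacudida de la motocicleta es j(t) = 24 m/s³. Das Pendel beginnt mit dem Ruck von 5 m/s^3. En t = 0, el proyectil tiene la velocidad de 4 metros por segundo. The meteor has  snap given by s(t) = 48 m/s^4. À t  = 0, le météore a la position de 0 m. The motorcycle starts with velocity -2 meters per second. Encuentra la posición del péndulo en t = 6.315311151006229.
Partiendo del snap s(t) = 5·exp(t), tomamos 4 integrales. Integrando el snap y usando la condición inicial j(0) = 5, obtenemos j(t) = 5·exp(t). La integral de la sacudida, con a(0) = 5, da la aceleración: a(t) = 5·exp(t). Tomando ∫a(t)dt y aplicando v(0) = 5, encontramos v(t) = 5·exp(t). La integral de la velocidad es la posición. Usando x(0) = 5, obtenemos x(t) = 5·exp(t). De la ecuación de la posición x(t) = 5·exp(t), sustituimos t = 6.315311151006229 para obtener x = 2764.87046135747.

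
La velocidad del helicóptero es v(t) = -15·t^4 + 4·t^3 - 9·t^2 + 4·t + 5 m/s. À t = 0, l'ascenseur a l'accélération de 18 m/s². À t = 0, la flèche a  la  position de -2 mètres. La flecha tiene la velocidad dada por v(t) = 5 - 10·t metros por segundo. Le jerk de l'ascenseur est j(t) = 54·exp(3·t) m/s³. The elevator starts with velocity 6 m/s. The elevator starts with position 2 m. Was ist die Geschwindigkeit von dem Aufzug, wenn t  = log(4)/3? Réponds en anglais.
To find the answer, we compute 2 antiderivatives of j(t) = 54·exp(3·t). Taking ∫j(t)dt and applying a(0) = 18, we find a(t) = 18·exp(3·t). Integrating acceleration and using the initial condition v(0) = 6, we get v(t) = 6·exp(3·t). From the given velocity equation v(t) = 6·exp(3·t), we substitute t = log(4)/3 to get v = 24.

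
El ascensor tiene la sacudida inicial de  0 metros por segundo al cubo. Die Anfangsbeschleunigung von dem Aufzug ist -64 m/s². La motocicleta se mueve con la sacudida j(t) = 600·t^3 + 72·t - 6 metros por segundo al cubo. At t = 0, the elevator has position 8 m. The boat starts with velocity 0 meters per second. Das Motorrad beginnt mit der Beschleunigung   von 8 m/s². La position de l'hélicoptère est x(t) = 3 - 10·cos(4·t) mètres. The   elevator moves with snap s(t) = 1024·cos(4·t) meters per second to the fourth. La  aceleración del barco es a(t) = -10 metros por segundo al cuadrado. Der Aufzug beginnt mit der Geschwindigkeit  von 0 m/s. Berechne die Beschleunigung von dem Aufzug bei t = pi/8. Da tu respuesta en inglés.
We must find the integral of our snap equation s(t) = 1024·cos(4·t) 2 times. Taking ∫s(t)dt and applying j(0) = 0, we find j(t) = 256·sin(4·t). Integrating jerk and using the initial condition a(0) = -64, we get a(t) = -64·cos(4·t). We have acceleration a(t) = -64·cos(4·t). Substituting t = pi/8: a(pi/8) = 0.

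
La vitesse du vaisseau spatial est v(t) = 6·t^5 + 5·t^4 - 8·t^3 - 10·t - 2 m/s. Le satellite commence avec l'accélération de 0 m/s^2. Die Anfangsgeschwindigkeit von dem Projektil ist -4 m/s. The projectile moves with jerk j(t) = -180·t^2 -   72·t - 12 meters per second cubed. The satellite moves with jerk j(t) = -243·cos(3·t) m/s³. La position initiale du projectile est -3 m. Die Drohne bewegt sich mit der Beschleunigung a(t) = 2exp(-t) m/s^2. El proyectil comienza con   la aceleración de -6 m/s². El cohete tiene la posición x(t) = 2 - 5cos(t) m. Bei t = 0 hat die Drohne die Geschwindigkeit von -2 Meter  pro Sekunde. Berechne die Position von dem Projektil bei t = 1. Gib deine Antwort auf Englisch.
To solve this, we need to take 3 antiderivatives of our jerk equation j(t) = -180·t^2 - 72·t - 12. Taking ∫j(t)dt and applying a(0) = -6, we find a(t) = -60·t^3 - 36·t^2 - 12·t - 6. The integral of acceleration, with v(0) = -4, gives velocity: v(t) = -15·t^4 - 12·t^3 - 6·t^2 - 6·t - 4. Taking ∫v(t)dt and applying x(0) = -3, we find x(t) = -3·t^5 - 3·t^4 - 2·t^3 - 3·t^2 - 4·t - 3. We have position x(t) = -3·t^5 - 3·t^4 - 2·t^3 - 3·t^2 - 4·t - 3. Substituting t = 1: x(1) = -18.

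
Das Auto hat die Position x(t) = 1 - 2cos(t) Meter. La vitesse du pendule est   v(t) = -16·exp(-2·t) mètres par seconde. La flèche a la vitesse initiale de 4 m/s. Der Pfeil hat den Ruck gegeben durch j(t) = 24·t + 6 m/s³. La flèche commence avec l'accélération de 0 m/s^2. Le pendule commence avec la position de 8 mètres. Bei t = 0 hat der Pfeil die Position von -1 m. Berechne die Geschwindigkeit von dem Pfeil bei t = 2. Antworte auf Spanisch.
Necesitamos integrar nuestra ecuación de la sacudida j(t) = 24·t + 6 2 veces. Integrando la sacudida y usando la condición inicial a(0) = 0, obtenemos a(t) = 6·t·(2·t + 1). Integrando la aceleración y usando la condición inicial v(0) = 4, obtenemos v(t) = 4·t^3 + 3·t^2 + 4. De la ecuación de la velocidad v(t) = 4·t^3 + 3·t^2 + 4, sustituimos t = 2 para obtener v = 48.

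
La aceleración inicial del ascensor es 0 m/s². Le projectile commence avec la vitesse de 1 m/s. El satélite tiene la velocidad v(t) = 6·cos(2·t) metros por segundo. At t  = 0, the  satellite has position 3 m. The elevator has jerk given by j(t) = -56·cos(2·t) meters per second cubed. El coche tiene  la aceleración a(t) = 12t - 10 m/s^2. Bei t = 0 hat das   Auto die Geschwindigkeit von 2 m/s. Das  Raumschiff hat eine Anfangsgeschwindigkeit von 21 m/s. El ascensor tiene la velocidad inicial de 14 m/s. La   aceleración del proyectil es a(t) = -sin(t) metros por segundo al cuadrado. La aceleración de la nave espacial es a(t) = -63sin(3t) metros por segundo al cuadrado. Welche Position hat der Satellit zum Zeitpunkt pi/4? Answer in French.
En partant de la vitesse v(t) = 6·cos(2·t), nous prenons 1 intégrale. L'intégrale de la vitesse, avec x(0) = 3, donne la position: x(t) = 3·sin(2·t) + 3. Nous avons la position x(t) = 3·sin(2·t) + 3. En substituant t = pi/4: x(pi/4) = 6.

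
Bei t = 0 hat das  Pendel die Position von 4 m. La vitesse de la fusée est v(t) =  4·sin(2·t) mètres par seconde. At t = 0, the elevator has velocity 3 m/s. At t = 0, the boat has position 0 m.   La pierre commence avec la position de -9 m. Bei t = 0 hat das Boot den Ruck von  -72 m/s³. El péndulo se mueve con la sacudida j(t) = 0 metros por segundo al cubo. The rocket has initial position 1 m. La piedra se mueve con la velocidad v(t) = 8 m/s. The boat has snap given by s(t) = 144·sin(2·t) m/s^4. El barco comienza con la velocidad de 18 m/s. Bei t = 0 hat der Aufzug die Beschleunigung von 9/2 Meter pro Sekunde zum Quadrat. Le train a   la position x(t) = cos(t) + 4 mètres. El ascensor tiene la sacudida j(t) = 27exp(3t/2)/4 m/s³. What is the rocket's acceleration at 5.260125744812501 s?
To solve this, we need to take 1 derivative of our velocity equation v(t) = 4·sin(2·t). Taking d/dt of v(t), we find a(t) = 8·cos(2·t). We have acceleration a(t) = 8·cos(2·t). Substituting t = 5.260125744812501: a(5.260125744812501) = -3.66100388163944.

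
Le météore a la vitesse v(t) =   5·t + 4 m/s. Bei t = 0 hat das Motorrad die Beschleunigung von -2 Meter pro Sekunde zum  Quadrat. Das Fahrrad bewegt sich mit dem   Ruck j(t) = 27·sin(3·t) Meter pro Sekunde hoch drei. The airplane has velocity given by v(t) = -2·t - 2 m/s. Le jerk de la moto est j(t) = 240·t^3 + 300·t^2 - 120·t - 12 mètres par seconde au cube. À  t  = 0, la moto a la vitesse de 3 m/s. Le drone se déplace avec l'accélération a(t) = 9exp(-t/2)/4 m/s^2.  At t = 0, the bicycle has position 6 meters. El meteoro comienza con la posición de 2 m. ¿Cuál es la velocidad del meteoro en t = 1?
De la ecuación de la velocidad v(t) = 5·t + 4, sustituimos t = 1 para obtener v = 9.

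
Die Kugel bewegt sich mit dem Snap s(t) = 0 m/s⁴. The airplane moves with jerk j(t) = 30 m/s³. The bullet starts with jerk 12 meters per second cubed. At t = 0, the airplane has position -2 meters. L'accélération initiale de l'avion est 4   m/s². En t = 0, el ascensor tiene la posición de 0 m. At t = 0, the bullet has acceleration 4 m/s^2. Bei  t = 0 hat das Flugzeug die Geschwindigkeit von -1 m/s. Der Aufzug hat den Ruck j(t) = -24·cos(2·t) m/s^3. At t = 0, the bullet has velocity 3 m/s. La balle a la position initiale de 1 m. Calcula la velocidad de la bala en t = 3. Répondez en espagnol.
Debemos encontrar la integral de nuestra ecuación del snap s(t) = 0 3 veces. La integral del snap, con j(0) = 12, da la sacudida: j(t) = 12. Tomando ∫j(t)dt y aplicando a(0) = 4, encontramos a(t) = 12·t + 4. La antiderivada de la aceleración es la velocidad. Usando v(0) = 3, obtenemos v(t) = 6·t^2 + 4·t + 3. Usando v(t) = 6·t^2 + 4·t + 3 y sustituyendo t = 3, encontramos v = 69.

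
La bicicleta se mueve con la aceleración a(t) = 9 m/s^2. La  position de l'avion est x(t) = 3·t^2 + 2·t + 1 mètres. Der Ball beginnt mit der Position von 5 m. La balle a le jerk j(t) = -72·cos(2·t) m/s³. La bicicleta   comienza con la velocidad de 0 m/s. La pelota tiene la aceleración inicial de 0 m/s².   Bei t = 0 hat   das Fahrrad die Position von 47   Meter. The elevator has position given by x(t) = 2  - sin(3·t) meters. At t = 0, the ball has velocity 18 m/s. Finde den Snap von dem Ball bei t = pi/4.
Um dies zu lösen, müssen wir 1 Ableitung unserer Gleichung für den Ruck j(t) = -72·cos(2·t) nehmen. Durch Ableiten von dem Ruck erhalten wir den Snap: s(t) = 144·sin(2·t). Aus der Gleichung für den Snap s(t) = 144·sin(2·t), setzen wir t = pi/4 ein und erhalten s = 144.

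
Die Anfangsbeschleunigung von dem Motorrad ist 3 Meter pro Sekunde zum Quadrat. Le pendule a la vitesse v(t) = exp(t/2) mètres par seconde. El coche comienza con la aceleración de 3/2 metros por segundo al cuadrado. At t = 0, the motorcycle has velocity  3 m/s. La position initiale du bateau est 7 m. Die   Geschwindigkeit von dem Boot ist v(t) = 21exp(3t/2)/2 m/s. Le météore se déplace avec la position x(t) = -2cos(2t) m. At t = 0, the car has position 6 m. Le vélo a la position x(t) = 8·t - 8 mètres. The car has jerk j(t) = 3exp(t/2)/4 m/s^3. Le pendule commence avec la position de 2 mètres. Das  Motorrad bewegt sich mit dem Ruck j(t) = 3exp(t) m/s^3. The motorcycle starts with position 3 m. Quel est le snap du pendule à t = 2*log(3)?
Pour résoudre ceci, nous devons prendre 3 dérivées de notre équation de la vitesse v(t) = exp(t/2). En dérivant la vitesse, nous obtenons l'accélération: a(t) = exp(t/2)/2. En prenant d/dt de a(t), nous trouvons j(t) = exp(t/2)/4. En prenant d/dt de j(t), nous trouvons s(t) = exp(t/2)/8. De l'équation du snap s(t) = exp(t/2)/8, nous substituons t = 2*log(3) pour obtenir s = 3/8.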